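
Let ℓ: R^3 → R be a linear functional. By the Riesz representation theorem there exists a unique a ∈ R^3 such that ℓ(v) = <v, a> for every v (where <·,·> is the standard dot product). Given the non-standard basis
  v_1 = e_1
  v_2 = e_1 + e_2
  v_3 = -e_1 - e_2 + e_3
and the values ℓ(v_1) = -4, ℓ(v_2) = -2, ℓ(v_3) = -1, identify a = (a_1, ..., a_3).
a = (-4, 2, -3)

Write a = (a_1, ..., a_3) in the standard basis. For each basis vector v_i, ℓ(v_i) = <v_i, a> is a linear equation in the a_j's. Collect the n equations into a matrix system V a = ℓ, where row i of V is v_i (expressed in the standard basis). Since V is invertible (lower-triangular with 1s on the diagonal, up to permutation), solve by back-substitution:
  V =
[[1, 0, 0],
 [1, 1, 0],
 [-1, -1, 1]]
  V a = (-4, -2, -1)
Solving gives a = (-4, 2, -3).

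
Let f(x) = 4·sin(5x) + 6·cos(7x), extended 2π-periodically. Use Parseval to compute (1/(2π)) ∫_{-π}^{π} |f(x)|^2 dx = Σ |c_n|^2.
Σ |c_n|^2 = 26

Expand |f|^2 and use orthogonality of {sin(nx), cos(mx)} on [-π, π]:
  ∫_{-π}^{π} sin(nx)^2 dx = π, ∫ cos(mx)^2 dx = π, and cross terms integrate to 0.
So ∫_{-π}^{π} f(x)^2 dx = 4^2 · π + 6^2 · π = (16 + 36)π.
Divide by 2π: (16 + 36)/2 = 26.
By Parseval, this equals Σ |c_n|^2.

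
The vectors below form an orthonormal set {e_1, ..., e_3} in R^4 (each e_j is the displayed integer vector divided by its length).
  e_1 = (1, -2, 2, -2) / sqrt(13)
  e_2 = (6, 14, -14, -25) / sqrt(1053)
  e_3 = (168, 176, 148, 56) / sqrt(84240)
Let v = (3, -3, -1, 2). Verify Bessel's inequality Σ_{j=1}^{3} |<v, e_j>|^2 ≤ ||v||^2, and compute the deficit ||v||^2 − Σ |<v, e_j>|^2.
Σ |<v, e_j>|^2 = 54/13; ||v||^2 = 23; deficit = 245/13

Write each e_j = u_j / sqrt(<u_j, u_j>) where u_j is the displayed integer vector. Then <v, e_j> = <v, u_j> / sqrt(<u_j, u_j>), so |<v, e_j>|^2 = <v, u_j>^2 / <u_j, u_j>.
Coefficients: <v, e_1> = 3/sqrt(13), <v, e_2> = -60/sqrt(1053), <v, e_3> = -60/sqrt(84240).
Square and sum: Σ |<v, e_j>|^2 = 54/13.
Compute ||v||^2 = v·v = 23.
Deficit = 23 − 54/13 = 245/13 ≥ 0, confirming Bessel's inequality. (The deficit equals ||v − Σ <v,e_j> e_j||^2, the squared distance from v to span{e_j}.)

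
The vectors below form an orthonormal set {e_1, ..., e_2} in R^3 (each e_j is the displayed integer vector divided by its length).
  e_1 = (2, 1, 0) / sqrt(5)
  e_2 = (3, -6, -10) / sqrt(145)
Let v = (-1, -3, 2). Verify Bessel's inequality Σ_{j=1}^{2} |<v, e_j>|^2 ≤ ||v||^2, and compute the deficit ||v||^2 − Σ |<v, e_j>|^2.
Σ |<v, e_j>|^2 = 150/29; ||v||^2 = 14; deficit = 256/29

Write each e_j = u_j / sqrt(<u_j, u_j>) where u_j is the displayed integer vector. Then <v, e_j> = <v, u_j> / sqrt(<u_j, u_j>), so |<v, e_j>|^2 = <v, u_j>^2 / <u_j, u_j>.
Coefficients: <v, e_1> = -5/sqrt(5), <v, e_2> = -5/sqrt(145).
Square and sum: Σ |<v, e_j>|^2 = 150/29.
Compute ||v||^2 = v·v = 14.
Deficit = 14 − 150/29 = 256/29 ≥ 0, confirming Bessel's inequality. (The deficit equals ||v − Σ <v,e_j> e_j||^2, the squared distance from v to span{e_j}.)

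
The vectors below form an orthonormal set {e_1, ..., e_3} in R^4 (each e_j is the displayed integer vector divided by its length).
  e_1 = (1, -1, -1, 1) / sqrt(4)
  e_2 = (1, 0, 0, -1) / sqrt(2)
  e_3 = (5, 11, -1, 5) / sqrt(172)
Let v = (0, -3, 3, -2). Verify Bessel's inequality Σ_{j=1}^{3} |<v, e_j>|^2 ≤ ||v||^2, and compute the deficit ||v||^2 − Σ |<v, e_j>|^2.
Σ |<v, e_j>|^2 = 658/43; ||v||^2 = 22; deficit = 288/43

Write each e_j = u_j / sqrt(<u_j, u_j>) where u_j is the displayed integer vector. Then <v, e_j> = <v, u_j> / sqrt(<u_j, u_j>), so |<v, e_j>|^2 = <v, u_j>^2 / <u_j, u_j>.
Coefficients: <v, e_1> = -2/sqrt(4), <v, e_2> = 2/sqrt(2), <v, e_3> = -46/sqrt(172).
Square and sum: Σ |<v, e_j>|^2 = 658/43.
Compute ||v||^2 = v·v = 22.
Deficit = 22 − 658/43 = 288/43 ≥ 0, confirming Bessel's inequality. (The deficit equals ||v − Σ <v,e_j> e_j||^2, the squared distance from v to span{e_j}.)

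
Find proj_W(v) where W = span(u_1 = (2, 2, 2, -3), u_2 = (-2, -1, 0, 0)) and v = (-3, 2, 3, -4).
proj_W(v) = (-152/69, 28/69, 208/69, -104/23)

Set up U = [u_1 | ... | u_2] ∈ R^(4×2). The projector onto W = col(U) is P = U (U^T U)^(-1) U^T.
Compute U^T U =
  [21, -6]
  [-6, 5],
and U^T v = (16, 4).
Solve U^T U · c = U^T v for the coefficients: c = (104/69, 60/23). The projection is proj_W(v) = U c.
Check: (v - proj_W(v)) · u_1 = 0  (should be 0).
Check: (v - proj_W(v)) · u_2 = 0  (should be 0).
Result: proj_W(v) = (-152/69, 28/69, 208/69, -104/23).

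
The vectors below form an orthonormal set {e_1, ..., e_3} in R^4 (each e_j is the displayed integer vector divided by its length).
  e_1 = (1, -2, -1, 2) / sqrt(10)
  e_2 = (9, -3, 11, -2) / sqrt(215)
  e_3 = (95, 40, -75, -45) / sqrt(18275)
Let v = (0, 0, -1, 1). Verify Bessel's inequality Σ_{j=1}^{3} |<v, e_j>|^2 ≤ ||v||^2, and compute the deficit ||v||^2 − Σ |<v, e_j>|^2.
Σ |<v, e_j>|^2 = 59/34; ||v||^2 = 2; deficit = 9/34

Write each e_j = u_j / sqrt(<u_j, u_j>) where u_j is the displayed integer vector. Then <v, e_j> = <v, u_j> / sqrt(<u_j, u_j>), so |<v, e_j>|^2 = <v, u_j>^2 / <u_j, u_j>.
Coefficients: <v, e_1> = 3/sqrt(10), <v, e_2> = -13/sqrt(215), <v, e_3> = 30/sqrt(18275).
Square and sum: Σ |<v, e_j>|^2 = 59/34.
Compute ||v||^2 = v·v = 2.
Deficit = 2 − 59/34 = 9/34 ≥ 0, confirming Bessel's inequality. (The deficit equals ||v − Σ <v,e_j> e_j||^2, the squared distance from v to span{e_j}.)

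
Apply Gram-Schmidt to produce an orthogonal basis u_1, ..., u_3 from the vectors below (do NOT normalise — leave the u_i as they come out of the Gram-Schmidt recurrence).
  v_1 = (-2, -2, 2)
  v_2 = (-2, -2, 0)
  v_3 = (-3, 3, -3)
Orthogonal basis:
  u_1 = (-2, -2, 2)
  u_2 = (-2/3, -2/3, -4/3)
  u_3 = (-3, 3, 0)

Apply the Gram-Schmidt recurrence
  u_1 = v_1
  u_i = v_i − Σ_{j<i} ((v_i · u_j) / (u_j · u_j)) · u_j.

Step by step this gives:
  u_1 = (-2, -2, 2)
  u_2 = (-2/3, -2/3, -4/3)
  u_3 = (-3, 3, 0)

Orthogonality check:
  u_2 · u_1 = 0 (should be 0)
  u_3 · u_1 = 0 (should be 0)
  u_3 · u_2 = 0 (should be 0)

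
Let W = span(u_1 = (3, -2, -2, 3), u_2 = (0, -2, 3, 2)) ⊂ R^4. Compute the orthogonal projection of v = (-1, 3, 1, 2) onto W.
proj_W(v) = (-89/142, 43/213, 158/213, -175/426)

Set up U = [u_1 | ... | u_2] ∈ R^(4×2). The projector onto W = col(U) is P = U (U^T U)^(-1) U^T.
Compute U^T U =
  [26, 4]
  [4, 17],
and U^T v = (-5, 1).
Solve U^T U · c = U^T v for the coefficients: c = (-89/426, 23/213). The projection is proj_W(v) = U c.
Check: (v - proj_W(v)) · u_1 = 0  (should be 0).
Check: (v - proj_W(v)) · u_2 = 0  (should be 0).
Result: proj_W(v) = (-89/142, 43/213, 158/213, -175/426).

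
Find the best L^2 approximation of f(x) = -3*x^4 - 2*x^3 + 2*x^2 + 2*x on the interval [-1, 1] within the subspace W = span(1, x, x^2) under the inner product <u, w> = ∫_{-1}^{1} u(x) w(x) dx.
g(x) = -4*x^2/7 + 4*x/5 + 9/35

The best approximation g ∈ W is the orthogonal projection of f onto W. Writing g = a_0 + a_1 x + a_2 x^2, the coefficients solve the normal equations G · a = b where
  G_{ij} = <φ_i, φ_j> and b_i = <f, φ_i>, with φ_0 = 1, φ_1 = x, φ_2 = x^2.
G =
  [2, 0, 2/3]
  [0, 2/3, 0]
  [2/3, 0, 2/5],
b = (2/15, 8/15, -2/35).
Solving gives a_0 = 9/35, a_1 = 4/5, a_2 = -4/7, so
  g(x) = -4*x^2/7 + 4*x/5 + 9/35.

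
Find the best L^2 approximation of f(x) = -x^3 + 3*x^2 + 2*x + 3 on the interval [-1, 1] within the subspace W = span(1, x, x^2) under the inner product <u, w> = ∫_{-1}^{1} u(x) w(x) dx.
g(x) = 3*x^2 + 7*x/5 + 3

The best approximation g ∈ W is the orthogonal projection of f onto W. Writing g = a_0 + a_1 x + a_2 x^2, the coefficients solve the normal equations G · a = b where
  G_{ij} = <φ_i, φ_j> and b_i = <f, φ_i>, with φ_0 = 1, φ_1 = x, φ_2 = x^2.
G =
  [2, 0, 2/3]
  [0, 2/3, 0]
  [2/3, 0, 2/5],
b = (8, 14/15, 16/5).
Solving gives a_0 = 3, a_1 = 7/5, a_2 = 3, so
  g(x) = 3*x^2 + 7*x/5 + 3.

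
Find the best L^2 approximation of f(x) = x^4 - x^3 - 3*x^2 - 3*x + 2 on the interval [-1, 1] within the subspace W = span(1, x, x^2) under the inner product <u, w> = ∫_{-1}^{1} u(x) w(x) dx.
g(x) = -15*x^2/7 - 18*x/5 + 67/35

The best approximation g ∈ W is the orthogonal projection of f onto W. Writing g = a_0 + a_1 x + a_2 x^2, the coefficients solve the normal equations G · a = b where
  G_{ij} = <φ_i, φ_j> and b_i = <f, φ_i>, with φ_0 = 1, φ_1 = x, φ_2 = x^2.
G =
  [2, 0, 2/3]
  [0, 2/3, 0]
  [2/3, 0, 2/5],
b = (12/5, -12/5, 44/105).
Solving gives a_0 = 67/35, a_1 = -18/5, a_2 = -15/7, so
  g(x) = -15*x^2/7 - 18*x/5 + 67/35.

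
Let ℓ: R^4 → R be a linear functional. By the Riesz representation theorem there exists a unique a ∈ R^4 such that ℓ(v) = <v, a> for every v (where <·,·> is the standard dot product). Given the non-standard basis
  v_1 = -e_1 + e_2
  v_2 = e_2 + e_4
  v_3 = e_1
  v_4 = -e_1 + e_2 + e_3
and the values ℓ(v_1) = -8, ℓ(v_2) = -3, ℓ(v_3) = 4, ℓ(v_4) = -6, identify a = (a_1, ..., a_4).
a = (4, -4, 2, 1)

Write a = (a_1, ..., a_4) in the standard basis. For each basis vector v_i, ℓ(v_i) = <v_i, a> is a linear equation in the a_j's. Collect the n equations into a matrix system V a = ℓ, where row i of V is v_i (expressed in the standard basis). Since V is invertible (lower-triangular with 1s on the diagonal, up to permutation), solve by back-substitution:
  V =
[[-1, 1, 0, 0],
 [0, 1, 0, 1],
 [1, 0, 0, 0],
 [-1, 1, 1, 0]]
  V a = (-8, -3, 4, -6)
Solving gives a = (4, -4, 2, 1).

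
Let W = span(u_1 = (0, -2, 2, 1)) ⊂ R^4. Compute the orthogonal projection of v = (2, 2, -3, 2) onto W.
proj_W(v) = (0, 16/9, -16/9, -8/9)

Set up U = [u_1 | ... | u_1] ∈ R^(4×1). The projector onto W = col(U) is P = U (U^T U)^(-1) U^T.
Compute U^T U =
  [9],
and U^T v = (-8).
Solve U^T U · c = U^T v for the coefficients: c = (-8/9). The projection is proj_W(v) = U c.
Check: (v - proj_W(v)) · u_1 = 0  (should be 0).
Result: proj_W(v) = (0, 16/9, -16/9, -8/9).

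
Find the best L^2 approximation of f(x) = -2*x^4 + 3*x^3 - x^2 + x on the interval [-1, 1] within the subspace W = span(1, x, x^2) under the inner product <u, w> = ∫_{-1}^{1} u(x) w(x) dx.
g(x) = -19*x^2/7 + 14*x/5 + 6/35

The best approximation g ∈ W is the orthogonal projection of f onto W. Writing g = a_0 + a_1 x + a_2 x^2, the coefficients solve the normal equations G · a = b where
  G_{ij} = <φ_i, φ_j> and b_i = <f, φ_i>, with φ_0 = 1, φ_1 = x, φ_2 = x^2.
G =
  [2, 0, 2/3]
  [0, 2/3, 0]
  [2/3, 0, 2/5],
b = (-22/15, 28/15, -34/35).
Solving gives a_0 = 6/35, a_1 = 14/5, a_2 = -19/7, so
  g(x) = -19*x^2/7 + 14*x/5 + 6/35.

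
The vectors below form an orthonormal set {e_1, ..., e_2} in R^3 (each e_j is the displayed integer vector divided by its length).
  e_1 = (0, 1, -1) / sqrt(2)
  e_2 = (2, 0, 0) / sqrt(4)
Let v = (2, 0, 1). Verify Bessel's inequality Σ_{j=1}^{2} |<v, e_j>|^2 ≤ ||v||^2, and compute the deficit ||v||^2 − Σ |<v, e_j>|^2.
Σ |<v, e_j>|^2 = 9/2; ||v||^2 = 5; deficit = 1/2

Write each e_j = u_j / sqrt(<u_j, u_j>) where u_j is the displayed integer vector. Then <v, e_j> = <v, u_j> / sqrt(<u_j, u_j>), so |<v, e_j>|^2 = <v, u_j>^2 / <u_j, u_j>.
Coefficients: <v, e_1> = -1/sqrt(2), <v, e_2> = 4/sqrt(4).
Square and sum: Σ |<v, e_j>|^2 = 9/2.
Compute ||v||^2 = v·v = 5.
Deficit = 5 − 9/2 = 1/2 ≥ 0, confirming Bessel's inequality. (The deficit equals ||v − Σ <v,e_j> e_j||^2, the squared distance from v to span{e_j}.)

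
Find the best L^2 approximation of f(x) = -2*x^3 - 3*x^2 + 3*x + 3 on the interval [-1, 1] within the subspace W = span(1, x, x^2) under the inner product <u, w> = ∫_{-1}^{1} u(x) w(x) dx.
g(x) = -3*x^2 + 9*x/5 + 3

The best approximation g ∈ W is the orthogonal projection of f onto W. Writing g = a_0 + a_1 x + a_2 x^2, the coefficients solve the normal equations G · a = b where
  G_{ij} = <φ_i, φ_j> and b_i = <f, φ_i>, with φ_0 = 1, φ_1 = x, φ_2 = x^2.
G =
  [2, 0, 2/3]
  [0, 2/3, 0]
  [2/3, 0, 2/5],
b = (4, 6/5, 4/5).
Solving gives a_0 = 3, a_1 = 9/5, a_2 = -3, so
  g(x) = -3*x^2 + 9*x/5 + 3.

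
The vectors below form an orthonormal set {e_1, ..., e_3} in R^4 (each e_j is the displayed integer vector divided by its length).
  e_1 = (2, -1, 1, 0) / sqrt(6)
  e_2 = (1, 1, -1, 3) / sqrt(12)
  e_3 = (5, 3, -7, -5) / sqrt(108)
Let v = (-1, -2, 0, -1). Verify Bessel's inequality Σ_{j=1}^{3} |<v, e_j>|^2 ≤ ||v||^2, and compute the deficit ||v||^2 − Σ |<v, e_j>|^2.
Σ |<v, e_j>|^2 = 10/3; ||v||^2 = 6; deficit = 8/3

Write each e_j = u_j / sqrt(<u_j, u_j>) where u_j is the displayed integer vector. Then <v, e_j> = <v, u_j> / sqrt(<u_j, u_j>), so |<v, e_j>|^2 = <v, u_j>^2 / <u_j, u_j>.
Coefficients: <v, e_1> = 0/sqrt(6), <v, e_2> = -6/sqrt(12), <v, e_3> = -6/sqrt(108).
Square and sum: Σ |<v, e_j>|^2 = 10/3.
Compute ||v||^2 = v·v = 6.
Deficit = 6 − 10/3 = 8/3 ≥ 0, confirming Bessel's inequality. (The deficit equals ||v − Σ <v,e_j> e_j||^2, the squared distance from v to span{e_j}.)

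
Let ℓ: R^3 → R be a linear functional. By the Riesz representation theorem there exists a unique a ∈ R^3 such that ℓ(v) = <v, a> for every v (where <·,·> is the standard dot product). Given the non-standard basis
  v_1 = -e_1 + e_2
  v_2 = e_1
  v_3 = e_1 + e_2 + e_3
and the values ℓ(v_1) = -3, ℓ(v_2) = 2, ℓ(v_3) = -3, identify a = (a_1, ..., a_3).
a = (2, -1, -4)

Write a = (a_1, ..., a_3) in the standard basis. For each basis vector v_i, ℓ(v_i) = <v_i, a> is a linear equation in the a_j's. Collect the n equations into a matrix system V a = ℓ, where row i of V is v_i (expressed in the standard basis). Since V is invertible (lower-triangular with 1s on the diagonal, up to permutation), solve by back-substitution:
  V =
[[-1, 1, 0],
 [1, 0, 0],
 [1, 1, 1]]
  V a = (-3, 2, -3)
Solving gives a = (2, -1, -4).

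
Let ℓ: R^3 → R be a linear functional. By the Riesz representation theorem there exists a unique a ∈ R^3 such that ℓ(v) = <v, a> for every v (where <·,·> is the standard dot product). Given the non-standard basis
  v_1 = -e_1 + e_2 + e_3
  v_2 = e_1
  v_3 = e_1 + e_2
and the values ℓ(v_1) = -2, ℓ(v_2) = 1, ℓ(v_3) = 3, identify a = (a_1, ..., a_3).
a = (1, 2, -3)

Write a = (a_1, ..., a_3) in the standard basis. For each basis vector v_i, ℓ(v_i) = <v_i, a> is a linear equation in the a_j's. Collect the n equations into a matrix system V a = ℓ, where row i of V is v_i (expressed in the standard basis). Since V is invertible (lower-triangular with 1s on the diagonal, up to permutation), solve by back-substitution:
  V =
[[-1, 1, 1],
 [1, 0, 0],
 [1, 1, 0]]
  V a = (-2, 1, 3)
Solving gives a = (1, 2, -3).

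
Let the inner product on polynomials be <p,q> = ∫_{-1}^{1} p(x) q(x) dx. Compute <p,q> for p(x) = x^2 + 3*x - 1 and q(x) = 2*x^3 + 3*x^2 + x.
<p,q> = 18/5

Expand the product: p(x)·q(x) = 2*x^5 + 9*x^4 + 8*x^3 - x.
∫_{-1}^{1} of each monomial x^k gives [2/(k+1) if k even, 0 if k odd]. Integrating term-by-term (or equivalently evaluating the antiderivative F(x) = x^6/3 + 9*x^5/5 + 2*x^4 - x^2/2 at the endpoints):
  F(1) − F(−1) = 109/30 − (1/30) = 18/5.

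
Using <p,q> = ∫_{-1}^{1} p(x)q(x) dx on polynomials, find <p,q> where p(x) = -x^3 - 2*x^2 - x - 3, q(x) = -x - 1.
<p,q> = 42/5

Expand the product: p(x)·q(x) = x^4 + 3*x^3 + 3*x^2 + 4*x + 3.
∫_{-1}^{1} of each monomial x^k gives [2/(k+1) if k even, 0 if k odd]. Integrating term-by-term (or equivalently evaluating the antiderivative F(x) = x^5/5 + 3*x^4/4 + x^3 + 2*x^2 + 3*x at the endpoints):
  F(1) − F(−1) = 139/20 − (-29/20) = 42/5.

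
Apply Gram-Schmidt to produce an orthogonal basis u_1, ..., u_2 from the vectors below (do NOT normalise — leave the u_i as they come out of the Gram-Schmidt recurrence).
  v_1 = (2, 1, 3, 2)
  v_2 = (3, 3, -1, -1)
Orthogonal basis:
  u_1 = (2, 1, 3, 2)
  u_2 = (23/9, 25/9, -5/3, -13/9)

Apply the Gram-Schmidt recurrence
  u_1 = v_1
  u_i = v_i − Σ_{j<i} ((v_i · u_j) / (u_j · u_j)) · u_j.

Step by step this gives:
  u_1 = (2, 1, 3, 2)
  u_2 = (23/9, 25/9, -5/3, -13/9)

Orthogonality check:
  u_2 · u_1 = 0 (should be 0)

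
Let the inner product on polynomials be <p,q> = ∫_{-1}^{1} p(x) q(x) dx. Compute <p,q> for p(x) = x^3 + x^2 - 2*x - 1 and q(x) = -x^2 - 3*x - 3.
<p,q> = 106/15

Expand the product: p(x)·q(x) = -x^5 - 4*x^4 - 4*x^3 + 4*x^2 + 9*x + 3.
∫_{-1}^{1} of each monomial x^k gives [2/(k+1) if k even, 0 if k odd]. Integrating term-by-term (or equivalently evaluating the antiderivative F(x) = -x^6/6 - 4*x^5/5 - x^4 + 4*x^3/3 + 9*x^2/2 + 3*x at the endpoints):
  F(1) − F(−1) = 103/15 − (-1/5) = 106/15.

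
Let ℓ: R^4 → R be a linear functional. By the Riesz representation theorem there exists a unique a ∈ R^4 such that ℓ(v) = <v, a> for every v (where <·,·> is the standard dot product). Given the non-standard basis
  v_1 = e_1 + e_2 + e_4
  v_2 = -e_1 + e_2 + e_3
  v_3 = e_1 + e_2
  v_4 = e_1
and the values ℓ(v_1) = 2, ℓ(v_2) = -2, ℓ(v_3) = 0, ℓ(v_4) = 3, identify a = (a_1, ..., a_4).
a = (3, -3, 4, 2)

Write a = (a_1, ..., a_4) in the standard basis. For each basis vector v_i, ℓ(v_i) = <v_i, a> is a linear equation in the a_j's. Collect the n equations into a matrix system V a = ℓ, where row i of V is v_i (expressed in the standard basis). Since V is invertible (lower-triangular with 1s on the diagonal, up to permutation), solve by back-substitution:
  V =
[[1, 1, 0, 1],
 [-1, 1, 1, 0],
 [1, 1, 0, 0],
 [1, 0, 0, 0]]
  V a = (2, -2, 0, 3)
Solving gives a = (3, -3, 4, 2).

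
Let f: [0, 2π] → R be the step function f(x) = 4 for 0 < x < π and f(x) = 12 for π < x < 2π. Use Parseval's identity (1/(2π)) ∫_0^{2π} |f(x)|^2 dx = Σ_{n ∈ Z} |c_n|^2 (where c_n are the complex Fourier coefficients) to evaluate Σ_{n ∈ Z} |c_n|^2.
Σ |c_n|^2 = 80

Parseval equates the L^2 energy of f (normalised by 1/(2π)) with the ℓ^2 sum of its Fourier coefficients: (1/(2π)) ∫_0^{2π} |f|^2 = Σ |c_n|^2.
Compute the left side: (1/(2π)) [∫_0^π 4^2 dx + ∫_π^{2π} 12^2 dx] = (1/(2π)) · (16π + 144π) = (16 + 144)/2 = 80.
So Σ_{n ∈ Z} |c_n|^2 = 80.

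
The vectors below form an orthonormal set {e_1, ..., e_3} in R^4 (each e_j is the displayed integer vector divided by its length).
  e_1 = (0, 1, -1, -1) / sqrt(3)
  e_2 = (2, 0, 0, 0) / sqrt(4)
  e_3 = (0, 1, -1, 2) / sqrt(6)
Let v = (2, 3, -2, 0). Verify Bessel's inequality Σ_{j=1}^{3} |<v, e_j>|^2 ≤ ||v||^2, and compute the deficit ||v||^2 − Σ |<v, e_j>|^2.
Σ |<v, e_j>|^2 = 33/2; ||v||^2 = 17; deficit = 1/2

Write each e_j = u_j / sqrt(<u_j, u_j>) where u_j is the displayed integer vector. Then <v, e_j> = <v, u_j> / sqrt(<u_j, u_j>), so |<v, e_j>|^2 = <v, u_j>^2 / <u_j, u_j>.
Coefficients: <v, e_1> = 5/sqrt(3), <v, e_2> = 4/sqrt(4), <v, e_3> = 5/sqrt(6).
Square and sum: Σ |<v, e_j>|^2 = 33/2.
Compute ||v||^2 = v·v = 17.
Deficit = 17 − 33/2 = 1/2 ≥ 0, confirming Bessel's inequality. (The deficit equals ||v − Σ <v,e_j> e_j||^2, the squared distance from v to span{e_j}.)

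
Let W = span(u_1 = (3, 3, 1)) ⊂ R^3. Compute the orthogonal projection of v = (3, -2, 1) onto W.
proj_W(v) = (12/19, 12/19, 4/19)

Set up U = [u_1 | ... | u_1] ∈ R^(3×1). The projector onto W = col(U) is P = U (U^T U)^(-1) U^T.
Compute U^T U =
  [19],
and U^T v = (4).
Solve U^T U · c = U^T v for the coefficients: c = (4/19). The projection is proj_W(v) = U c.
Check: (v - proj_W(v)) · u_1 = 0  (should be 0).
Result: proj_W(v) = (12/19, 12/19, 4/19).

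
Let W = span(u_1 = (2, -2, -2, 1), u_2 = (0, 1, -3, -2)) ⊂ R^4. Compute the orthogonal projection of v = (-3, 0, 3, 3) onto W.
proj_W(v) = (-96/89, 15/178, 723/178, 129/89)

Set up U = [u_1 | ... | u_2] ∈ R^(4×2). The projector onto W = col(U) is P = U (U^T U)^(-1) U^T.
Compute U^T U =
  [13, 2]
  [2, 14],
and U^T v = (-9, -15).
Solve U^T U · c = U^T v for the coefficients: c = (-48/89, -177/178). The projection is proj_W(v) = U c.
Check: (v - proj_W(v)) · u_1 = 0  (should be 0).
Check: (v - proj_W(v)) · u_2 = 0  (should be 0).
Result: proj_W(v) = (-96/89, 15/178, 723/178, 129/89).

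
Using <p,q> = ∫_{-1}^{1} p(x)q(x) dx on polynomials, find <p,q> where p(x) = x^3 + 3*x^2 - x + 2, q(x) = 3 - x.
<p,q> = 274/15

Expand the product: p(x)·q(x) = -x^4 + 10*x^2 - 5*x + 6.
∫_{-1}^{1} of each monomial x^k gives [2/(k+1) if k even, 0 if k odd]. Integrating term-by-term (or equivalently evaluating the antiderivative F(x) = -x^5/5 + 10*x^3/3 - 5*x^2/2 + 6*x at the endpoints):
  F(1) − F(−1) = 199/30 − (-349/30) = 274/15.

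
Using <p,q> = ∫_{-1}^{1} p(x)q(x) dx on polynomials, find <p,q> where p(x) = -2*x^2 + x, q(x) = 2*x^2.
<p,q> = -8/5

Expand the product: p(x)·q(x) = -4*x^4 + 2*x^3.
∫_{-1}^{1} of each monomial x^k gives [2/(k+1) if k even, 0 if k odd]. Integrating term-by-term (or equivalently evaluating the antiderivative F(x) = -4*x^5/5 + x^4/2 at the endpoints):
  F(1) − F(−1) = -3/10 − (13/10) = -8/5.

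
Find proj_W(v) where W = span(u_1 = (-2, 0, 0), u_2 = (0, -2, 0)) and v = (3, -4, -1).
proj_W(v) = (3, -4, 0)

Set up U = [u_1 | ... | u_2] ∈ R^(3×2). The projector onto W = col(U) is P = U (U^T U)^(-1) U^T.
Compute U^T U =
  [4, 0]
  [0, 4],
and U^T v = (-6, 8).
Solve U^T U · c = U^T v for the coefficients: c = (-3/2, 2). The projection is proj_W(v) = U c.
Check: (v - proj_W(v)) · u_1 = 0  (should be 0).
Check: (v - proj_W(v)) · u_2 = 0  (should be 0).
Result: proj_W(v) = (3, -4, 0).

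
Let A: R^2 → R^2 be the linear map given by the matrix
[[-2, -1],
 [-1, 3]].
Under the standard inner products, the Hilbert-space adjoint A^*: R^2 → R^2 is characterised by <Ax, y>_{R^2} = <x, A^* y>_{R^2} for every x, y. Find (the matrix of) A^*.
A^* = A^T =
[[-2, -1],
 [-1, 3]]

For real matrices with standard dot products, the defining identity <Ax, y> = <x, A^* y> gives (Ax)^T y = x^T (A^*) y, i.e. x^T A^T y = x^T (A^*) y. Since this holds for all x, y, we must have A^* = A^T. Therefore
A^* =
[[-2, -1],
 [-1, 3]].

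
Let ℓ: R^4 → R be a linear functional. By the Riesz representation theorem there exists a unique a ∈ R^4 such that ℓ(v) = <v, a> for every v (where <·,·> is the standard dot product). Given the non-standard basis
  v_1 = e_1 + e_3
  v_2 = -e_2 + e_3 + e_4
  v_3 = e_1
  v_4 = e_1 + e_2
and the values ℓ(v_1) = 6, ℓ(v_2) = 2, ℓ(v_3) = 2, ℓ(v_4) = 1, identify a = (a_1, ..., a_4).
a = (2, -1, 4, -3)

Write a = (a_1, ..., a_4) in the standard basis. For each basis vector v_i, ℓ(v_i) = <v_i, a> is a linear equation in the a_j's. Collect the n equations into a matrix system V a = ℓ, where row i of V is v_i (expressed in the standard basis). Since V is invertible (lower-triangular with 1s on the diagonal, up to permutation), solve by back-substitution:
  V =
[[1, 0, 1, 0],
 [0, -1, 1, 1],
 [1, 0, 0, 0],
 [1, 1, 0, 0]]
  V a = (6, 2, 2, 1)
Solving gives a = (2, -1, 4, -3).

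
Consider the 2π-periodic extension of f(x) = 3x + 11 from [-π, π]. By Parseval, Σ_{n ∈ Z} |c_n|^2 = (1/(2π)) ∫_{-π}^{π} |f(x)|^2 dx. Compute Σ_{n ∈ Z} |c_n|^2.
Σ |c_n|^2 = 3π^2 + 121

Expand and integrate term by term over [-π, π]:
  ∫ (3x)^2 dx = 9·(2π^3/3); ∫ 2·3·(11)·x dx = 0 (odd integrand); ∫ 11^2 dx = 121·2π.
So (1/(2π)) ∫_{-π}^{π} (3x + 11)^2 dx = 9π^2/3 + 121 = 3π^2 + 121.
Parseval ⇒ Σ |c_n|^2 = 3π^2 + 121.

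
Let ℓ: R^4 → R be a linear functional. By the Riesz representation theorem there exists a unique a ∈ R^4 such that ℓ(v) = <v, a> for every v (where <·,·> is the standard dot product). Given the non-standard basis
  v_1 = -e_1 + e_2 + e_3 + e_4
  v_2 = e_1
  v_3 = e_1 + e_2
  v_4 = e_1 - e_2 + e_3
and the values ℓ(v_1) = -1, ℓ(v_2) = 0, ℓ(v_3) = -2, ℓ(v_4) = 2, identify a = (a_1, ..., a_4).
a = (0, -2, 0, 1)

Write a = (a_1, ..., a_4) in the standard basis. For each basis vector v_i, ℓ(v_i) = <v_i, a> is a linear equation in the a_j's. Collect the n equations into a matrix system V a = ℓ, where row i of V is v_i (expressed in the standard basis). Since V is invertible (lower-triangular with 1s on the diagonal, up to permutation), solve by back-substitution:
  V =
[[-1, 1, 1, 1],
 [1, 0, 0, 0],
 [1, 1, 0, 0],
 [1, -1, 1, 0]]
  V a = (-1, 0, -2, 2)
Solving gives a = (0, -2, 0, 1).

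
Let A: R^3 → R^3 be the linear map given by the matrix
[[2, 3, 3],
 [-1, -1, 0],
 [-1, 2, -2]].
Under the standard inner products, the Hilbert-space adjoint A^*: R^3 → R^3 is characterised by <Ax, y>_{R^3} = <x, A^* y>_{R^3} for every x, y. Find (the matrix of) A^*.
A^* = A^T =
[[2, -1, -1],
 [3, -1, 2],
 [3, 0, -2]]

For real matrices with standard dot products, the defining identity <Ax, y> = <x, A^* y> gives (Ax)^T y = x^T (A^*) y, i.e. x^T A^T y = x^T (A^*) y. Since this holds for all x, y, we must have A^* = A^T. Therefore
A^* =
[[2, -1, -1],
 [3, -1, 2],
 [3, 0, -2]].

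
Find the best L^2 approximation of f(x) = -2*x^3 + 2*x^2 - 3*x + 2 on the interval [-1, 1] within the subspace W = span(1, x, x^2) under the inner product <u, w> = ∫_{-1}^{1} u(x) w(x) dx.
g(x) = 2*x^2 - 21*x/5 + 2

The best approximation g ∈ W is the orthogonal projection of f onto W. Writing g = a_0 + a_1 x + a_2 x^2, the coefficients solve the normal equations G · a = b where
  G_{ij} = <φ_i, φ_j> and b_i = <f, φ_i>, with φ_0 = 1, φ_1 = x, φ_2 = x^2.
G =
  [2, 0, 2/3]
  [0, 2/3, 0]
  [2/3, 0, 2/5],
b = (16/3, -14/5, 32/15).
Solving gives a_0 = 2, a_1 = -21/5, a_2 = 2, so
  g(x) = 2*x^2 - 21*x/5 + 2.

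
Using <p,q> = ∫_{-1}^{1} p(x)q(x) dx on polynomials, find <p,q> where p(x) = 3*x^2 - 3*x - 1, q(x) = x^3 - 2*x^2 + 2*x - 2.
<p,q> = -94/15

Expand the product: p(x)·q(x) = 3*x^5 - 9*x^4 + 11*x^3 - 10*x^2 + 4*x + 2.
∫_{-1}^{1} of each monomial x^k gives [2/(k+1) if k even, 0 if k odd]. Integrating term-by-term (or equivalently evaluating the antiderivative F(x) = x^6/2 - 9*x^5/5 + 11*x^4/4 - 10*x^3/3 + 2*x^2 + 2*x at the endpoints):
  F(1) − F(−1) = 127/60 − (503/60) = -94/15.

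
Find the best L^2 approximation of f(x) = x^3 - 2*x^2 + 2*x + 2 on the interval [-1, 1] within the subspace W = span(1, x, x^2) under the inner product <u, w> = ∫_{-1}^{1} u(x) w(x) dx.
g(x) = -2*x^2 + 13*x/5 + 2

The best approximation g ∈ W is the orthogonal projection of f onto W. Writing g = a_0 + a_1 x + a_2 x^2, the coefficients solve the normal equations G · a = b where
  G_{ij} = <φ_i, φ_j> and b_i = <f, φ_i>, with φ_0 = 1, φ_1 = x, φ_2 = x^2.
G =
  [2, 0, 2/3]
  [0, 2/3, 0]
  [2/3, 0, 2/5],
b = (8/3, 26/15, 8/15).
Solving gives a_0 = 2, a_1 = 13/5, a_2 = -2, so
  g(x) = -2*x^2 + 13*x/5 + 2.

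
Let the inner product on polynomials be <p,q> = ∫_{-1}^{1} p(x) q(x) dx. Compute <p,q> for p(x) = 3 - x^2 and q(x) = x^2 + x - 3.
<p,q> = -72/5

Expand the product: p(x)·q(x) = -x^4 - x^3 + 6*x^2 + 3*x - 9.
∫_{-1}^{1} of each monomial x^k gives [2/(k+1) if k even, 0 if k odd]. Integrating term-by-term (or equivalently evaluating the antiderivative F(x) = -x^5/5 - x^4/4 + 2*x^3 + 3*x^2/2 - 9*x at the endpoints):
  F(1) − F(−1) = -119/20 − (169/20) = -72/5.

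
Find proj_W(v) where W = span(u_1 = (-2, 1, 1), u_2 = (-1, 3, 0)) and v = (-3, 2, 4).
proj_W(v) = (-144/35, 57/35, 15/7)

Set up U = [u_1 | ... | u_2] ∈ R^(3×2). The projector onto W = col(U) is P = U (U^T U)^(-1) U^T.
Compute U^T U =
  [6, 5]
  [5, 10],
and U^T v = (12, 9).
Solve U^T U · c = U^T v for the coefficients: c = (15/7, -6/35). The projection is proj_W(v) = U c.
Check: (v - proj_W(v)) · u_1 = 0  (should be 0).
Check: (v - proj_W(v)) · u_2 = 0  (should be 0).
Result: proj_W(v) = (-144/35, 57/35, 15/7).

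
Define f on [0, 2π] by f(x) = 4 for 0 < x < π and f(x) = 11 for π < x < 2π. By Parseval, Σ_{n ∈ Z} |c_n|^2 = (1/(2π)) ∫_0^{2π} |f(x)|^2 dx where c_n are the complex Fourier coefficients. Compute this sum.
Σ |c_n|^2 = 137/2

Parseval equates the L^2 energy of f (normalised by 1/(2π)) with the ℓ^2 sum of its Fourier coefficients: (1/(2π)) ∫_0^{2π} |f|^2 = Σ |c_n|^2.
Compute the left side: (1/(2π)) [∫_0^π 4^2 dx + ∫_π^{2π} 11^2 dx] = (1/(2π)) · (16π + 121π) = (16 + 121)/2 = 137/2.
So Σ_{n ∈ Z} |c_n|^2 = 137/2.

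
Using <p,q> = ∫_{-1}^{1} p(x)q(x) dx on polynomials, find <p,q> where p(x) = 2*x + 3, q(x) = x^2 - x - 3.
<p,q> = -52/3

Expand the product: p(x)·q(x) = 2*x^3 + x^2 - 9*x - 9.
∫_{-1}^{1} of each monomial x^k gives [2/(k+1) if k even, 0 if k odd]. Integrating term-by-term (or equivalently evaluating the antiderivative F(x) = x^4/2 + x^3/3 - 9*x^2/2 - 9*x at the endpoints):
  F(1) − F(−1) = -38/3 − (14/3) = -52/3.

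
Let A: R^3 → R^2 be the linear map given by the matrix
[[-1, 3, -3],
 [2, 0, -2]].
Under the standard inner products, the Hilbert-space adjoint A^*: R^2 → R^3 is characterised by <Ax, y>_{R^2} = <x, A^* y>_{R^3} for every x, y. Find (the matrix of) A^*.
A^* = A^T =
[[-1, 2],
 [3, 0],
 [-3, -2]]

For real matrices with standard dot products, the defining identity <Ax, y> = <x, A^* y> gives (Ax)^T y = x^T (A^*) y, i.e. x^T A^T y = x^T (A^*) y. Since this holds for all x, y, we must have A^* = A^T. Therefore
A^* =
[[-1, 2],
 [3, 0],
 [-3, -2]].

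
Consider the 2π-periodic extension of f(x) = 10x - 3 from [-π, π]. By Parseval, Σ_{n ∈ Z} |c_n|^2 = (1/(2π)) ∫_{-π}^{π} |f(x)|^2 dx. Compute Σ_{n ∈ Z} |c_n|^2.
Σ |c_n|^2 = 100π^2/3 + 9

Expand and integrate term by term over [-π, π]:
  ∫ (10x)^2 dx = 100·(2π^3/3); ∫ 2·10·(-3)·x dx = 0 (odd integrand); ∫ (-3)^2 dx = 9·2π.
So (1/(2π)) ∫_{-π}^{π} (10x - 3)^2 dx = 100π^2/3 + 9 = 100π^2/3 + 9.
Parseval ⇒ Σ |c_n|^2 = 100π^2/3 + 9.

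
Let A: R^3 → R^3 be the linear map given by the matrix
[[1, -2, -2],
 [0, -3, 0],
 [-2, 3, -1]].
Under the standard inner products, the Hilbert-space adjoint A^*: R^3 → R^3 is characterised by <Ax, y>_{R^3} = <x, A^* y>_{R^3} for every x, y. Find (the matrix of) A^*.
A^* = A^T =
[[1, 0, -2],
 [-2, -3, 3],
 [-2, 0, -1]]

For real matrices with standard dot products, the defining identity <Ax, y> = <x, A^* y> gives (Ax)^T y = x^T (A^*) y, i.e. x^T A^T y = x^T (A^*) y. Since this holds for all x, y, we must have A^* = A^T. Therefore
A^* =
[[1, 0, -2],
 [-2, -3, 3],
 [-2, 0, -1]].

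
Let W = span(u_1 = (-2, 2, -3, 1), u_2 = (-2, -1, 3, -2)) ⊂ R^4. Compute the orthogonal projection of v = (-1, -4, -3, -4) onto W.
proj_W(v) = (-8/9, -1/9, 2/3, -5/9)

Set up U = [u_1 | ... | u_2] ∈ R^(4×2). The projector onto W = col(U) is P = U (U^T U)^(-1) U^T.
Compute U^T U =
  [18, -9]
  [-9, 18],
and U^T v = (-1, 5).
Solve U^T U · c = U^T v for the coefficients: c = (1/9, 1/3). The projection is proj_W(v) = U c.
Check: (v - proj_W(v)) · u_1 = 0  (should be 0).
Check: (v - proj_W(v)) · u_2 = 0  (should be 0).
Result: proj_W(v) = (-8/9, -1/9, 2/3, -5/9).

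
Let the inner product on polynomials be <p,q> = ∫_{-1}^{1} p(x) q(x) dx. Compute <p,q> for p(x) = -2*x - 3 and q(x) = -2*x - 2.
<p,q> = 44/3

Expand the product: p(x)·q(x) = 4*x^2 + 10*x + 6.
∫_{-1}^{1} of each monomial x^k gives [2/(k+1) if k even, 0 if k odd]. Integrating term-by-term (or equivalently evaluating the antiderivative F(x) = 4*x^3/3 + 5*x^2 + 6*x at the endpoints):
  F(1) − F(−1) = 37/3 − (-7/3) = 44/3.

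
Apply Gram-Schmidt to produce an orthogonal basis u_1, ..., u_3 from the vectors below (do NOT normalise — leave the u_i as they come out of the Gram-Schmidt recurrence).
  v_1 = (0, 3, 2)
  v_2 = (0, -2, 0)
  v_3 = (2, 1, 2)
Orthogonal basis:
  u_1 = (0, 3, 2)
  u_2 = (0, -8/13, 12/13)
  u_3 = (2, 0, 0)

Apply the Gram-Schmidt recurrence
  u_1 = v_1
  u_i = v_i − Σ_{j<i} ((v_i · u_j) / (u_j · u_j)) · u_j.

Step by step this gives:
  u_1 = (0, 3, 2)
  u_2 = (0, -8/13, 12/13)
  u_3 = (2, 0, 0)

Orthogonality check:
  u_2 · u_1 = 0 (should be 0)
  u_3 · u_1 = 0 (should be 0)
  u_3 · u_2 = 0 (should be 0)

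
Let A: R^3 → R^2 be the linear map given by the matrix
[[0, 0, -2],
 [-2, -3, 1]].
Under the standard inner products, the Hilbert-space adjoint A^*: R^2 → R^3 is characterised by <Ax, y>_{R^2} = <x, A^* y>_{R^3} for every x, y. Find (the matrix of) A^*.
A^* = A^T =
[[0, -2],
 [0, -3],
 [-2, 1]]

For real matrices with standard dot products, the defining identity <Ax, y> = <x, A^* y> gives (Ax)^T y = x^T (A^*) y, i.e. x^T A^T y = x^T (A^*) y. Since this holds for all x, y, we must have A^* = A^T. Therefore
A^* =
[[0, -2],
 [0, -3],
 [-2, 1]].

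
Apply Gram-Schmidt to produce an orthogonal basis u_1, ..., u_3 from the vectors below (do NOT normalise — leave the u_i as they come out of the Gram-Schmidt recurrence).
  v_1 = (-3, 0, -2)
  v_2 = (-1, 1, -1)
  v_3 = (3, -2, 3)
Orthogonal basis:
  u_1 = (-3, 0, -2)
  u_2 = (2/13, 1, -3/13)
  u_3 = (-1/7, 1/14, 3/14)

Apply the Gram-Schmidt recurrence
  u_1 = v_1
  u_i = v_i − Σ_{j<i} ((v_i · u_j) / (u_j · u_j)) · u_j.

Step by step this gives:
  u_1 = (-3, 0, -2)
  u_2 = (2/13, 1, -3/13)
  u_3 = (-1/7, 1/14, 3/14)

Orthogonality check:
  u_2 · u_1 = 0 (should be 0)
  u_3 · u_1 = 0 (should be 0)
  u_3 · u_2 = 0 (should be 0)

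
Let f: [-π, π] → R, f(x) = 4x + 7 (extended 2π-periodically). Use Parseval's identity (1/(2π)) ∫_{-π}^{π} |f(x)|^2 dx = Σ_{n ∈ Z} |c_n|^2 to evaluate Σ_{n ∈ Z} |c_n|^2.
Σ |c_n|^2 = 16π^2/3 + 49

Expand and integrate term by term over [-π, π]:
  ∫ (4x)^2 dx = 16·(2π^3/3); ∫ 2·4·(7)·x dx = 0 (odd integrand); ∫ 7^2 dx = 49·2π.
So (1/(2π)) ∫_{-π}^{π} (4x + 7)^2 dx = 16π^2/3 + 49 = 16π^2/3 + 49.
Parseval ⇒ Σ |c_n|^2 = 16π^2/3 + 49.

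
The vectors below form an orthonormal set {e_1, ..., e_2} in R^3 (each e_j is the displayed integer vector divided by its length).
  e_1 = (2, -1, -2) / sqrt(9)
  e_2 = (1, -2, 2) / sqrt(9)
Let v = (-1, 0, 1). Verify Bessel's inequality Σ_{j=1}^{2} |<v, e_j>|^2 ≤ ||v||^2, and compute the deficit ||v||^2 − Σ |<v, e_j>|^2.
Σ |<v, e_j>|^2 = 17/9; ||v||^2 = 2; deficit = 1/9

Write each e_j = u_j / sqrt(<u_j, u_j>) where u_j is the displayed integer vector. Then <v, e_j> = <v, u_j> / sqrt(<u_j, u_j>), so |<v, e_j>|^2 = <v, u_j>^2 / <u_j, u_j>.
Coefficients: <v, e_1> = -4/sqrt(9), <v, e_2> = 1/sqrt(9).
Square and sum: Σ |<v, e_j>|^2 = 17/9.
Compute ||v||^2 = v·v = 2.
Deficit = 2 − 17/9 = 1/9 ≥ 0, confirming Bessel's inequality. (The deficit equals ||v − Σ <v,e_j> e_j||^2, the squared distance from v to span{e_j}.)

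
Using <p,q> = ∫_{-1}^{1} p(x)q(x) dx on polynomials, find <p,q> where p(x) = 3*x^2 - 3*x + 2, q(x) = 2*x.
<p,q> = -4

Expand the product: p(x)·q(x) = 6*x^3 - 6*x^2 + 4*x.
∫_{-1}^{1} of each monomial x^k gives [2/(k+1) if k even, 0 if k odd]. Integrating term-by-term (or equivalently evaluating the antiderivative F(x) = 3*x^4/2 - 2*x^3 + 2*x^2 at the endpoints):
  F(1) − F(−1) = 3/2 − (11/2) = -4.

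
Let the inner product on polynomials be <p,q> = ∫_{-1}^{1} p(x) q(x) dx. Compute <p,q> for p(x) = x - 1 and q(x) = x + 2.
<p,q> = -10/3

Expand the product: p(x)·q(x) = x^2 + x - 2.
∫_{-1}^{1} of each monomial x^k gives [2/(k+1) if k even, 0 if k odd]. Integrating term-by-term (or equivalently evaluating the antiderivative F(x) = x^3/3 + x^2/2 - 2*x at the endpoints):
  F(1) − F(−1) = -7/6 − (13/6) = -10/3.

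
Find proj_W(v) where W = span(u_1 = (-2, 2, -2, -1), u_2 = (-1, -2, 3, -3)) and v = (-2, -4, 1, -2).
proj_W(v) = (-233/274, -224/137, 675/274, -342/137)

Set up U = [u_1 | ... | u_2] ∈ R^(4×2). The projector onto W = col(U) is P = U (U^T U)^(-1) U^T.
Compute U^T U =
  [13, -5]
  [-5, 23],
and U^T v = (-4, 19).
Solve U^T U · c = U^T v for the coefficients: c = (3/274, 227/274). The projection is proj_W(v) = U c.
Check: (v - proj_W(v)) · u_1 = 0  (should be 0).
Check: (v - proj_W(v)) · u_2 = 0  (should be 0).
Result: proj_W(v) = (-233/274, -224/137, 675/274, -342/137).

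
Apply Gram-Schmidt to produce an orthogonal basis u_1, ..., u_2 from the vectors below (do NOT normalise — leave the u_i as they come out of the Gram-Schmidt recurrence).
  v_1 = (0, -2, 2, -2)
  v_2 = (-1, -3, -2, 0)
Orthogonal basis:
  u_1 = (0, -2, 2, -2)
  u_2 = (-1, -8/3, -7/3, 1/3)

Apply the Gram-Schmidt recurrence
  u_1 = v_1
  u_i = v_i − Σ_{j<i} ((v_i · u_j) / (u_j · u_j)) · u_j.

Step by step this gives:
  u_1 = (0, -2, 2, -2)
  u_2 = (-1, -8/3, -7/3, 1/3)

Orthogonality check:
  u_2 · u_1 = 0 (should be 0)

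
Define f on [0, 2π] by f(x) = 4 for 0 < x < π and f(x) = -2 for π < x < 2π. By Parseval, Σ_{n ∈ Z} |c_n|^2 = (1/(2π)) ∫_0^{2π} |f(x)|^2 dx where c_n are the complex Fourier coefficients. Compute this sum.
Σ |c_n|^2 = 10

Parseval equates the L^2 energy of f (normalised by 1/(2π)) with the ℓ^2 sum of its Fourier coefficients: (1/(2π)) ∫_0^{2π} |f|^2 = Σ |c_n|^2.
Compute the left side: (1/(2π)) [∫_0^π 4^2 dx + ∫_π^{2π} (-2)^2 dx] = (1/(2π)) · (16π + 4π) = (16 + 4)/2 = 10.
So Σ_{n ∈ Z} |c_n|^2 = 10.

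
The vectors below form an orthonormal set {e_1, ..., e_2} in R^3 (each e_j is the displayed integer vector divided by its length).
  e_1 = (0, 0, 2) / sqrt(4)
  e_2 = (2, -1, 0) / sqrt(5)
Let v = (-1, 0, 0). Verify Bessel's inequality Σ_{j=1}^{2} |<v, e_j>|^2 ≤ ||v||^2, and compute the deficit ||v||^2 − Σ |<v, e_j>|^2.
Σ |<v, e_j>|^2 = 4/5; ||v||^2 = 1; deficit = 1/5

Write each e_j = u_j / sqrt(<u_j, u_j>) where u_j is the displayed integer vector. Then <v, e_j> = <v, u_j> / sqrt(<u_j, u_j>), so |<v, e_j>|^2 = <v, u_j>^2 / <u_j, u_j>.
Coefficients: <v, e_1> = 0/sqrt(4), <v, e_2> = -2/sqrt(5).
Square and sum: Σ |<v, e_j>|^2 = 4/5.
Compute ||v||^2 = v·v = 1.
Deficit = 1 − 4/5 = 1/5 ≥ 0, confirming Bessel's inequality. (The deficit equals ||v − Σ <v,e_j> e_j||^2, the squared distance from v to span{e_j}.)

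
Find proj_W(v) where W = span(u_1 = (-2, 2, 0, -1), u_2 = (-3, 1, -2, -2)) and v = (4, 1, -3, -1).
proj_W(v) = (51/62, -97/62, -23/31, 7/31)

Set up U = [u_1 | ... | u_2] ∈ R^(4×2). The projector onto W = col(U) is P = U (U^T U)^(-1) U^T.
Compute U^T U =
  [9, 10]
  [10, 18],
and U^T v = (-5, -3).
Solve U^T U · c = U^T v for the coefficients: c = (-30/31, 23/62). The projection is proj_W(v) = U c.
Check: (v - proj_W(v)) · u_1 = 0  (should be 0).
Check: (v - proj_W(v)) · u_2 = 0  (should be 0).
Result: proj_W(v) = (51/62, -97/62, -23/31, 7/31).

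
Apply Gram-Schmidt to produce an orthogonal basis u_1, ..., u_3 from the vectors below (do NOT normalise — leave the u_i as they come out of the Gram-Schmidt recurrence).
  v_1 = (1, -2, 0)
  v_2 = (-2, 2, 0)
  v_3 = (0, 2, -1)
Orthogonal basis:
  u_1 = (1, -2, 0)
  u_2 = (-4/5, -2/5, 0)
  u_3 = (0, 0, -1)

Apply the Gram-Schmidt recurrence
  u_1 = v_1
  u_i = v_i − Σ_{j<i} ((v_i · u_j) / (u_j · u_j)) · u_j.

Step by step this gives:
  u_1 = (1, -2, 0)
  u_2 = (-4/5, -2/5, 0)
  u_3 = (0, 0, -1)

Orthogonality check:
  u_2 · u_1 = 0 (should be 0)
  u_3 · u_1 = 0 (should be 0)
  u_3 · u_2 = 0 (should be 0)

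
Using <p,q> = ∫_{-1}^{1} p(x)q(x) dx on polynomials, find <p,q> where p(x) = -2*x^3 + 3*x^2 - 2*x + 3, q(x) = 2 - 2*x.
<p,q> = 304/15

Expand the product: p(x)·q(x) = 4*x^4 - 10*x^3 + 10*x^2 - 10*x + 6.
∫_{-1}^{1} of each monomial x^k gives [2/(k+1) if k even, 0 if k odd]. Integrating term-by-term (or equivalently evaluating the antiderivative F(x) = 4*x^5/5 - 5*x^4/2 + 10*x^3/3 - 5*x^2 + 6*x at the endpoints):
  F(1) − F(−1) = 79/30 − (-529/30) = 304/15.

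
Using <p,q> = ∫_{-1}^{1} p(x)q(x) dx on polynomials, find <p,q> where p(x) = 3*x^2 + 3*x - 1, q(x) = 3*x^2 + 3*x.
<p,q> = 38/5

Expand the product: p(x)·q(x) = 9*x^4 + 18*x^3 + 6*x^2 - 3*x.
∫_{-1}^{1} of each monomial x^k gives [2/(k+1) if k even, 0 if k odd]. Integrating term-by-term (or equivalently evaluating the antiderivative F(x) = 9*x^5/5 + 9*x^4/2 + 2*x^3 - 3*x^2/2 at the endpoints):
  F(1) − F(−1) = 34/5 − (-4/5) = 38/5.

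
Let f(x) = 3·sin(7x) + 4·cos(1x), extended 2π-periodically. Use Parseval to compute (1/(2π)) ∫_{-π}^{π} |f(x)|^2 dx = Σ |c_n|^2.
Σ |c_n|^2 = 25/2

Expand |f|^2 and use orthogonality of {sin(nx), cos(mx)} on [-π, π]:
  ∫_{-π}^{π} sin(nx)^2 dx = π, ∫ cos(mx)^2 dx = π, and cross terms integrate to 0.
So ∫_{-π}^{π} f(x)^2 dx = 3^2 · π + 4^2 · π = (9 + 16)π.
Divide by 2π: (9 + 16)/2 = 25/2.
By Parseval, this equals Σ |c_n|^2.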